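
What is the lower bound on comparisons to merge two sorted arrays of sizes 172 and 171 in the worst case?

Adversary: with |172 - 171| <= 1 the inputs can be fully interleaved so that every adjacent pair in the merged output comes from different arrays. Then each of the 342 adjacent pairs must be directly compared, or the algorithm cannot determine their relative order. Standard merge meets this bound.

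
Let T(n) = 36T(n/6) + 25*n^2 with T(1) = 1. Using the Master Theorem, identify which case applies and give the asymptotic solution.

a=36, b=6, f(n)=25*n^2.
log_6(36) = 2, so n^(log_b(a)) = n^2.
f(n) = Theta(n^2), so Case 2 applies.
T(n) = Theta(n^2 log n).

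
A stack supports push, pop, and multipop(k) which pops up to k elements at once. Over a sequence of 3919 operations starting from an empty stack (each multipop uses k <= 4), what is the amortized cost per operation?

Each element is pushed exactly once and popped at most once (whether by pop or as part of a multipop). So the total number of individual pops over the whole sequence is at most the number of pushes, which is at most 3919. Total work <= 2 * 3919, hence O(1) amortized per operation.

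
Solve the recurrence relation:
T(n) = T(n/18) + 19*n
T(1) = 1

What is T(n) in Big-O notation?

Geometric series: 19*n*(1 + 1/18 + 1/18^2 + ...) = O(n). T(n) = O(n).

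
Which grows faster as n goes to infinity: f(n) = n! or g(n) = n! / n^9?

f(n) = n! grows faster: the ratio n!/(n!/n^9) = n^9 -> infinity.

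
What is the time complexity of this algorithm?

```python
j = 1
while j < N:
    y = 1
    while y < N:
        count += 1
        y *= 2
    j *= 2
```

Time complexity: O(log^2 n).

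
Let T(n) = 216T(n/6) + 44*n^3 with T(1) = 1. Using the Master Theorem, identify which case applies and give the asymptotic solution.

a=216, b=6, f(n)=44*n^3.
log_6(216) = 3, so n^(log_b(a)) = n^3.
f(n) = Theta(n^3), so Case 2 applies.
T(n) = Theta(n^3 log n).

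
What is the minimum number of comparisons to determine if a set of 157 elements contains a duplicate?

Determining if 157 elements are all distinct requires Omega(n log n) comparisons in the comparison model. This follows from the element distinctness lower bound.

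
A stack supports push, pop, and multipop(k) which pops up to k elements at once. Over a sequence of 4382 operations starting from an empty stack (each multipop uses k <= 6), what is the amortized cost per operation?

Each element is pushed exactly once and popped at most once (whether by pop or as part of a multipop). So the total number of individual pops over the whole sequence is at most the number of pushes, which is at most 4382. Total work <= 2 * 4382, hence O(1) amortized per operation.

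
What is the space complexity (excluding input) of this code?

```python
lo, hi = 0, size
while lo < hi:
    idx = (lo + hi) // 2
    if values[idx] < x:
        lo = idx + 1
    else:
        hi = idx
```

Space complexity: O(1).
Only a constant amount of auxiliary storage is used; nothing grows with n.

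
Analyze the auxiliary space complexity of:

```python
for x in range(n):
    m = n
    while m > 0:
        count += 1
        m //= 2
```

Space complexity: O(1).
Only a constant amount of auxiliary storage is used; nothing grows with n.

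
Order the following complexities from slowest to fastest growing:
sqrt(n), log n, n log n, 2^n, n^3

Ordered by growth rate: log n < sqrt(n) < n log n < n^3 < 2^n.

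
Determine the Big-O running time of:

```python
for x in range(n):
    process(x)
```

Time complexity: O(n).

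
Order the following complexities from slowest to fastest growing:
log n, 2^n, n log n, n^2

Ordered by growth rate: log n < n log n < n^2 < 2^n.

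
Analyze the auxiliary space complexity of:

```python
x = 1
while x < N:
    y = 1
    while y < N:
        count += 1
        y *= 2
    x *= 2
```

Space complexity: O(1).
Only a constant amount of auxiliary storage is used; nothing grows with n.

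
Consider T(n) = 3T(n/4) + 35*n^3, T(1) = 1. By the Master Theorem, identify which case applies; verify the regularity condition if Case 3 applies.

a=3, b=4, f(n)=35*n^3.
log_4(3) = 0.7925 < 3.
f(n) = Omega(n^(0.7925+epsilon)) for some epsilon > 0, so Case 3 is the candidate.
Regularity: a*f(n/b) = 3*35*(n/4)^3 = (3/64)*35*n^3 <= c*f(n) with c = 3/64 < 1. Satisfied.
Case 3: T(n) = Theta(n^3).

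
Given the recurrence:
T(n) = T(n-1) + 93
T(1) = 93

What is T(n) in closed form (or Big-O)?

Unrolling: T(n) = T(n-1) + 93 = T(n-2) + 2*93 = ... = T(1) + (n-1)*93 = 93 + (n-1)*93 = 93n.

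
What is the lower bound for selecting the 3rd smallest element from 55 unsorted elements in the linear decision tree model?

Selecting the 3rd smallest of 55 elements requires Omega(n) comparisons. Every element must be compared at least once. The BFPRT algorithm achieves O(n), making this tight.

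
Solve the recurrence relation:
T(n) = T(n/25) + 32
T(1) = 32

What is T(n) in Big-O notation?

Each step divides n by 25 and adds 32. After log_25(n) steps, T(n) = O(log n).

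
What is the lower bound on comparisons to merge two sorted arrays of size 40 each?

To merge two sorted arrays of size 40, we need at least 79 comparisons in the worst case. An adversary can force every element to be compared.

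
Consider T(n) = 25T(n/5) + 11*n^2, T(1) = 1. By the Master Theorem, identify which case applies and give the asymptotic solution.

a=25, b=5, f(n)=11*n^2.
log_5(25) = 2, so n^(log_b(a)) = n^2.
f(n) = Theta(n^2), so Case 2 applies.
T(n) = Theta(n^2 log n).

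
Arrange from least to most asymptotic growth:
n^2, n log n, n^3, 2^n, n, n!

Ordered by growth rate: n < n log n < n^2 < n^3 < 2^n < n!.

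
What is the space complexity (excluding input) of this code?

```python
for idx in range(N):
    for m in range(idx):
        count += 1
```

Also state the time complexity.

Space complexity: O(1).
Only a constant amount of auxiliary storage is used; nothing grows with n.
Time complexity: O(n^2).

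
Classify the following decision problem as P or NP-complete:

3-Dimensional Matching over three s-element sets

This problem is NP-complete: one of Karp's 21 NP-complete problems.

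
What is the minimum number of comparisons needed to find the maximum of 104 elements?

Finding the maximum requires 103 comparisons. Each comparison eliminates exactly one candidate. With 104 candidates, we need 103 eliminations.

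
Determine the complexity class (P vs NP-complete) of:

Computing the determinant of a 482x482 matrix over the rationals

This problem is in P: Gaussian elimination runs in O(n^3).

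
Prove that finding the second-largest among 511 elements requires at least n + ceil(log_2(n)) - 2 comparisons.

Lower bound (adversary): identifying the maximum requires 511-1 comparisons (each eliminates one candidate). Assign weight 1 to each element; on each comparison the adversary lets the heavier side win and gives it the loser's weight. The max ends with weight 511, but each comparison it wins at most doubles its weight, so the max must win >= ceil(log_2(511)) = 9 comparisons. The second-largest is one of those 9 direct losers to the max, and identifying which one is largest needs >= 9-1 further comparisons. Total >= 511-1 + 9-1 = 518.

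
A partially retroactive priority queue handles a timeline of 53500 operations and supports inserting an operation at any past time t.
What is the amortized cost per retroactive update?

Partially retroactive priority queues (Demaine-Iacono-Langerman) allow updates at past times with queries only at the present. With a balanced BST over the m = 53500 timeline events tracking bridges, each retroactive insert or delete is O(log m) amortized.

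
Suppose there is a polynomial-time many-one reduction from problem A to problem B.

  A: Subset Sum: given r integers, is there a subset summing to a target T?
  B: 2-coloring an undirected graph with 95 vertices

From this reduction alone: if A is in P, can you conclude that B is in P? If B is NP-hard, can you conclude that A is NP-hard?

A poly-time reduction A <=_p B transfers tractability DOWN (B easy => A easy) and hardness UP (A hard => B hard), not the reverse.
From A in P, the reduction alone does NOT give B in P: any problem in P trivially reduces to SAT, yet SAT is not known to be in P.
From B NP-hard, the reduction alone does NOT give A NP-hard: again, easy problems reduce to hard ones.
(Here in fact A is NP-complete and B is in P, so no such reduction is known -- its existence would imply P = NP; the analysis concerns only what the assumed reduction would or would not let you conclude.)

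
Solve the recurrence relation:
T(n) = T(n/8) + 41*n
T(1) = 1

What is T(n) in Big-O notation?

Geometric series: 41*n*(1 + 1/8 + 1/8^2 + ...) = O(n). T(n) = O(n).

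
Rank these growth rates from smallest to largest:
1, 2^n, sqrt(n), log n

Ordered by growth rate: 1 < log n < sqrt(n) < 2^n.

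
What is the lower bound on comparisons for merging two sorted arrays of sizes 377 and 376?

Adversary argument: with sizes 377 and 376 (differing by at most 1), interleave the two arrays so that every consecutive pair in the output comes from different inputs. Then each of the 752 adjacent output pairs must be directly compared, or the algorithm cannot determine their relative order. So 752 comparisons are necessary; standard merge achieves this.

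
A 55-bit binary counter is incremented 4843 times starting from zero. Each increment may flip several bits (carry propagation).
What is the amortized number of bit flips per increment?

Bit i flips on every 2^i-th increment, so over 4843 increments bit i flips floor(4843/2^i) times. Summing over i: total flips < 2 * 4843. Amortized: < 2 = O(1) per increment.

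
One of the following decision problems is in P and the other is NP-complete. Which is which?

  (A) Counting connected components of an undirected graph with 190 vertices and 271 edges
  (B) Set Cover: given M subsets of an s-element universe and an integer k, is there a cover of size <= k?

(A) is P: BFS/DFS visits each vertex and edge once: O(V+E).
(B) is NP-complete: one of Karp's 21 NP-complete problems (with k part of the input).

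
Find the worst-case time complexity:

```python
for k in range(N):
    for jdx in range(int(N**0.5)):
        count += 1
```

Time complexity: O(n * sqrt(n)).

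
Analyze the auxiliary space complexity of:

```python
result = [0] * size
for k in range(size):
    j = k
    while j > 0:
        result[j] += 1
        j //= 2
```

Space complexity: O(n).
Auxiliary storage grows linearly with the input size n in the worst case.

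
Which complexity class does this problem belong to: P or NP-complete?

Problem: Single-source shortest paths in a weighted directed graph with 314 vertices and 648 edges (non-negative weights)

This problem is in P: Dijkstra's algorithm runs in O((V+E) log V).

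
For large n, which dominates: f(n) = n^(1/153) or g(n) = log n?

f(n) = n^(1/153) grows faster: any positive power of n dominates log n.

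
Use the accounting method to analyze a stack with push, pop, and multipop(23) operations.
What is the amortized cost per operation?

Assign 2 credits per push (1 for the push, 1 saved for a future pop). Each pop or element popped by multipop(23) uses 1 saved credit. Total credits never go negative, so amortized cost is O(1).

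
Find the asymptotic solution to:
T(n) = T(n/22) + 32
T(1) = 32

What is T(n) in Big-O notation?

Each step divides n by 22 and adds 32. After log_22(n) steps, T(n) = O(log n).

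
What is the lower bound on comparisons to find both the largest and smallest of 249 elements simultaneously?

Pair elements first (floor(249/2) comparisons), then find max among winners and min among losers. Total: ceil(3*249/2) - 2 = 372 comparisons.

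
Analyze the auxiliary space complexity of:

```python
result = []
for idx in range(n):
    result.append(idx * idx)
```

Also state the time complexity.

Space complexity: O(n).
Auxiliary storage grows linearly with the input size n in the worst case.
Time complexity: O(n).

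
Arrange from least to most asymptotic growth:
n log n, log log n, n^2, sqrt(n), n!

Ordered by growth rate: log log n < sqrt(n) < n log n < n^2 < n!.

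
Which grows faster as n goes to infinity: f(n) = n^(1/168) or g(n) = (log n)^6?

f(n) = n^(1/168) grows faster: any positive power of n dominates any polylog.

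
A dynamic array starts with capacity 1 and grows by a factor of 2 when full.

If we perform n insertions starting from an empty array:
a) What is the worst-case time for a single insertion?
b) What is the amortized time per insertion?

(a) Worst-case single insertion: O(n) -- when the array is full at capacity c, the resize copies all c elements, and c can be Theta(n).
(b) Resizes happen at sizes 1, 2, 4, ... Total copy cost for n insertions: 1 + 2 + ... = O(n) (geometric series with ratio 1/2). Amortized cost per insertion: O(n)/n = O(1).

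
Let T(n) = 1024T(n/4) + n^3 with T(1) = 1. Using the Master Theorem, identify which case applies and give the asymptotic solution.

a=1024, b=4, f(n)=n^3.
log_4(1024) = 5 > 3.
Since f(n) = O(n^3) is polynomially smaller than n^5, Case 1 applies.
T(n) = Theta(n^5).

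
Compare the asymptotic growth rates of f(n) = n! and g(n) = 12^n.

f(n) = n! grows faster: n!/12^n -> infinity by Stirling.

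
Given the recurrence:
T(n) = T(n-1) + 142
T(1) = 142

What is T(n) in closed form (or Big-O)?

Unrolling: T(n) = T(n-1) + 142 = T(n-2) + 2*142 = ... = T(1) + (n-1)*142 = 142 + (n-1)*142 = 142n.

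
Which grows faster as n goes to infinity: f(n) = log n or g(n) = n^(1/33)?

g(n) = n^(1/33) grows faster: any positive power of n dominates log n.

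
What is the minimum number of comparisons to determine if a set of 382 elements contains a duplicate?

Determining if 382 elements are all distinct requires Omega(n log n) comparisons in the comparison model. This follows from the element distinctness lower bound.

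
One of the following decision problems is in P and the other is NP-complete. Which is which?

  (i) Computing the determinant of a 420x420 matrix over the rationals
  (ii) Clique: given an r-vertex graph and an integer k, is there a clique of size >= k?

(i) is P: Gaussian elimination runs in O(n^3).
(ii) is NP-complete: complement of Independent Set / Vertex Cover (with k part of the input).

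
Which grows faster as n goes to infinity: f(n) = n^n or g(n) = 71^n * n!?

g(n) = 71^n * n! grows faster: by Stirling n! ~ sqrt(2 pi n)(n/e)^n, so 71^n n! / n^n ~ (71/e)^n sqrt(2 pi n) -> infinity since 71/e > 1.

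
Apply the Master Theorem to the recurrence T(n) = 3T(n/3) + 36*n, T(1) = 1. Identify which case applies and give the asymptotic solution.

a=3, b=3, f(n)=36*n.
log_3(3) = 1, so n^(log_b(a)) = n.
f(n) = Theta(n), so Case 2 applies.
T(n) = Theta(n log n).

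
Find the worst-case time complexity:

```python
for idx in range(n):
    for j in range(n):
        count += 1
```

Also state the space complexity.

Time complexity: O(n^2).
Space complexity: O(1).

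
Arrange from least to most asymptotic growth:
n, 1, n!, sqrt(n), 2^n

Ordered by growth rate: 1 < sqrt(n) < n < 2^n < n!.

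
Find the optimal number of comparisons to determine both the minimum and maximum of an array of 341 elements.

Naive approach: 680 comparisons (340 for max + 340 for min).
Optimal: Compare elements in pairs first (floor(n/2) = 170 comparisons), then find max among winners and min among losers (170 comparisons each).
Total: ceil(3n/2) - 2 = 510 comparisons. An adversary argument shows this is also a lower bound.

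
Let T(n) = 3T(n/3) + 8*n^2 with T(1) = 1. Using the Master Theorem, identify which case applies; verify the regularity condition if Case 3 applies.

a=3, b=3, f(n)=8*n^2.
log_3(3) = 1 < 2.
f(n) = Omega(n^(1+epsilon)) for some epsilon > 0, so Case 3 is the candidate.
Regularity: a*f(n/b) = 3*8*(n/3)^2 = (3/9)*8*n^2 <= c*f(n) with c = 3/9 < 1. Satisfied.
Case 3: T(n) = Theta(n^2).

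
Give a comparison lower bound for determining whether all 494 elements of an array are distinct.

In the algebraic decision-tree model, the YES region for element distinctness on 494 elements has 494! connected components (one per ordering). Ben-Or's theorem then gives a lower bound of Omega(log(n!)) = Omega(n log n).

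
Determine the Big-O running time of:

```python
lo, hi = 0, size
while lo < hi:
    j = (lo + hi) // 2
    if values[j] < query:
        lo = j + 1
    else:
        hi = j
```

Time complexity: O(log n).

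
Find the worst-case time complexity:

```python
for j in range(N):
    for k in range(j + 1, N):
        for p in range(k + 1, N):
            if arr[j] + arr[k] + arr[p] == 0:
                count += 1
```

Time complexity: O(n^3).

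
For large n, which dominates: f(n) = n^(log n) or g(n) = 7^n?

g(n) = 7^n grows faster: take logs: log(n^(log n)) = (log n)^2, log(7^n) = n log 7; n dominates (log n)^2.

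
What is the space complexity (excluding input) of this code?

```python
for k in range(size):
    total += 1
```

Space complexity: O(1).
Only a constant amount of auxiliary storage is used; nothing grows with n.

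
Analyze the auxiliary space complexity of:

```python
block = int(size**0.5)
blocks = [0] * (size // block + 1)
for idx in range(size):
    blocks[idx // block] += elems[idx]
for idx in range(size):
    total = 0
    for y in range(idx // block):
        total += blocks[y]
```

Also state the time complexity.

Space complexity: O(sqrt(n)).
Storage scales with sqrt(n).
Time complexity: O(n * sqrt(n)).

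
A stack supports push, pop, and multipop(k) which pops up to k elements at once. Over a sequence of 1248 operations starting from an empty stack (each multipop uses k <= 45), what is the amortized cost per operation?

Each element is pushed exactly once and popped at most once (whether by pop or as part of a multipop). So the total number of individual pops over the whole sequence is at most the number of pushes, which is at most 1248. Total work <= 2 * 1248, hence O(1) amortized per operation.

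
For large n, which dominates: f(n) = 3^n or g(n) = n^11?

f(n) = 3^n grows faster: any exponential with base > 1 dominates every polynomial.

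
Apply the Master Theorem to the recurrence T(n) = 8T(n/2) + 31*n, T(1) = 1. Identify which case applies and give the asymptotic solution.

a=8, b=2, f(n)=31*n.
log_2(8) = 3 > 1.
Since f(n) = O(n^1) is polynomially smaller than n^3, Case 1 applies.
T(n) = Theta(n^3).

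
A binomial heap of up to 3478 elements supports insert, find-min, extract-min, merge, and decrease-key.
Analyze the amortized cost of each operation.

A binomial heap with n <= 3478 elements has at most floor(log_2 3478) + 1 = 12 trees. Using potential Phi = number of trees: Insert adds one tree, but cascading merges reduce count -- amortized O(1). Find-min reads the cached minimum pointer: O(1). Extract-min creates O(log n) new trees: O(log n). Merge combines tree lists: O(log n). Decrease-key sifts the element up its tree of height <= log n: O(log n).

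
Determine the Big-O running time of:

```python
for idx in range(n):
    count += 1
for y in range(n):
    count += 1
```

Time complexity: O(n).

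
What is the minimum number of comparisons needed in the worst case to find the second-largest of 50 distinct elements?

Lower bound: finding the max needs 50-1 comparisons. By the adversary weight-doubling argument, the max must personally win >= ceil(log_2(50)) = 6 comparisons; the 2nd-largest is among those 6 losers, needing 6-1 more comparisons. Total >= 50-1 + 6-1 = 54. A balanced knockout tournament achieves this.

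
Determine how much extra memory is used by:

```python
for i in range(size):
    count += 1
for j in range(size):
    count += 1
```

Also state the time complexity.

Space complexity: O(1).
Only a constant amount of auxiliary storage is used; nothing grows with n.
Time complexity: O(n).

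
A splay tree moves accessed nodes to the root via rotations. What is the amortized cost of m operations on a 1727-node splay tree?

Using a potential function Phi = sum of log(size of subtree) for each node, each splay operation has amortized cost O(log n) where n = 1727. Bad individual operations (O(n)) are offset by decreased potential.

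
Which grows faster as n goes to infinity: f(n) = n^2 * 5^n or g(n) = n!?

g(n) = n! grows faster: by Stirling n! ~ (n/e)^n sqrt(2*pi*n); (n/e)^n eventually dominates n^2 * 5^n.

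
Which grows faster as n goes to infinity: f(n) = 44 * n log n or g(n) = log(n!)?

f(n) = 44 * n log n and g(n) = log(n!) are Theta of each other: Stirling: log(n!) = n log n - n + O(log n) = Theta(n log n); the constant 44 doesn't change the Theta class.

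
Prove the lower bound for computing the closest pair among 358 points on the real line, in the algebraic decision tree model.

Reduction from element distinctness: given 358 reals, the closest-pair distance is 0 iff two are equal. Element distinctness has an Omega(n log n) lower bound in the algebraic decision tree model (Ben-Or). Therefore closest pair on a line also requires Omega(n log n). Sorting then a linear scan achieves this.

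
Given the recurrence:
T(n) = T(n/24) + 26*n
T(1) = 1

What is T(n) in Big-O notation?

Geometric series: 26*n*(1 + 1/24 + 1/24^2 + ...) = O(n). T(n) = O(n).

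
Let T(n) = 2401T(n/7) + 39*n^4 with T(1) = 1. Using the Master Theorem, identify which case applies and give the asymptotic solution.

a=2401, b=7, f(n)=39*n^4.
log_7(2401) = 4, so n^(log_b(a)) = n^4.
f(n) = Theta(n^4), so Case 2 applies.
T(n) = Theta(n^4 log n).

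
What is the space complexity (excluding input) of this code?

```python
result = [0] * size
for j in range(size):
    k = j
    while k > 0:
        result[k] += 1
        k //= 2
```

Space complexity: O(n).
Auxiliary storage grows linearly with the input size n in the worst case.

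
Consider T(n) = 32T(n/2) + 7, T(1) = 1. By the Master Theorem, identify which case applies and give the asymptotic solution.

a=32, b=2, f(n)=7.
log_2(32) = 5 > 0.
Since f(n) = O(n^0) is polynomially smaller than n^5, Case 1 applies.
T(n) = Theta(n^5).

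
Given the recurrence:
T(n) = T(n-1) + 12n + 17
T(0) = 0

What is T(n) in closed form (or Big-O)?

Dominant term in sum is 12*sum(i, i=1..n) = 12*n*(n+1)/2 = O(n^2).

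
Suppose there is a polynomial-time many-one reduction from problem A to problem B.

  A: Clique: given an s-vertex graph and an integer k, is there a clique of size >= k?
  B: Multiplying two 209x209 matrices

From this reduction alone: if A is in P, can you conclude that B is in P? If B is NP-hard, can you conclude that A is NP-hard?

A poly-time reduction A <=_p B transfers tractability DOWN (B easy => A easy) and hardness UP (A hard => B hard), not the reverse.
From A in P, the reduction alone does NOT give B in P: any problem in P trivially reduces to SAT, yet SAT is not known to be in P.
From B NP-hard, the reduction alone does NOT give A NP-hard: again, easy problems reduce to hard ones.
(Here in fact A is NP-complete and B is in P, so no such reduction is known -- its existence would imply P = NP; the analysis concerns only what the assumed reduction would or would not let you conclude.)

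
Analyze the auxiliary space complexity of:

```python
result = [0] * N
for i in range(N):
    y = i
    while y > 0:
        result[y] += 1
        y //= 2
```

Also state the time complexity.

Space complexity: O(n).
Auxiliary storage grows linearly with the input size n in the worst case.
Time complexity: O(n log n).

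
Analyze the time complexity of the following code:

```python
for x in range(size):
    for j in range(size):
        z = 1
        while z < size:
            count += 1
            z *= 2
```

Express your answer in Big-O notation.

Time complexity: O(n^2 log n).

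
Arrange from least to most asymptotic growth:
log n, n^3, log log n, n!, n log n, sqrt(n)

Ordered by growth rate: log log n < log n < sqrt(n) < n log n < n^3 < n!.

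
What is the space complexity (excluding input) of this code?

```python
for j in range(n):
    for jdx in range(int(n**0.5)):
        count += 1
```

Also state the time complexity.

Space complexity: O(1).
Only a constant amount of auxiliary storage is used; nothing grows with n.
Time complexity: O(n * sqrt(n)).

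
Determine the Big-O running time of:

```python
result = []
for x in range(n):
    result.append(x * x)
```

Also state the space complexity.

Time complexity: O(n).
Space complexity: O(n).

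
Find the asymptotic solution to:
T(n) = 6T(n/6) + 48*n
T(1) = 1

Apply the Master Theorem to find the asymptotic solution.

a=6, b=6, f(n)=48*n. log_6(6) = 1. Case 2: T(n) = O(n log n).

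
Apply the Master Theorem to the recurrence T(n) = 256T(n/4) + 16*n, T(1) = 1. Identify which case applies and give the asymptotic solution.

a=256, b=4, f(n)=16*n.
log_4(256) = 4 > 1.
Since f(n) = O(n^1) is polynomially smaller than n^4, Case 1 applies.
T(n) = Theta(n^4).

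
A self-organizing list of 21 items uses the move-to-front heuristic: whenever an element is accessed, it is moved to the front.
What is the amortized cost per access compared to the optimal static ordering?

With potential Phi = number of inversions between the MTF list and the optimal static list (at most C(21,2)), each access has amortized cost at most 2 * (cost under optimal static ordering). This is the move-to-front 2-competitiveness result.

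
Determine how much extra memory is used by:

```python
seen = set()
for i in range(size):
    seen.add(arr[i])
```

Space complexity: O(n).
Auxiliary storage grows linearly with the input size n in the worst case.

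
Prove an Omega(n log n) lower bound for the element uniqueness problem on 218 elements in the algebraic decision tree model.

In the algebraic decision tree model, element uniqueness on 218 elements is equivalent to determining which cell of an arrangement of C(218,2) = 23653 hyperplanes x_i = x_j contains the input point. Ben-Or's theorem shows this requires Omega(n log n).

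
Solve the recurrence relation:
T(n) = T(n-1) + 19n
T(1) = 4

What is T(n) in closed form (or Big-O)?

Unrolling: T(n) = 4 + 19*(2 + 3 + ... + n) = 4 + 19*(n(n+1)/2 - 1) = O(n^2).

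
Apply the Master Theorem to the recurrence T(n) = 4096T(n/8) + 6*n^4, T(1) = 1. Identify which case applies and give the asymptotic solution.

a=4096, b=8, f(n)=6*n^4.
log_8(4096) = 4, so n^(log_b(a)) = n^4.
f(n) = Theta(n^4), so Case 2 applies.
T(n) = Theta(n^4 log n).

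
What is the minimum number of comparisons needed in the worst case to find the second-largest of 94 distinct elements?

Lower bound: finding the max needs 94-1 comparisons. By the adversary weight-doubling argument, the max must personally win >= ceil(log_2(94)) = 7 comparisons; the 2nd-largest is among those 7 losers, needing 7-1 more comparisons. Total >= 94-1 + 7-1 = 99. A balanced knockout tournament achieves this.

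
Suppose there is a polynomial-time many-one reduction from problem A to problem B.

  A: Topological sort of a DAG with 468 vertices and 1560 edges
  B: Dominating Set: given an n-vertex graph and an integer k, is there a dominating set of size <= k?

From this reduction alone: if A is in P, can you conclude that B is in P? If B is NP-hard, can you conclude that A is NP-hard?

A poly-time reduction A <=_p B transfers tractability DOWN (B easy => A easy) and hardness UP (A hard => B hard), not the reverse.
From A in P, the reduction alone does NOT give B in P: any problem in P trivially reduces to SAT, yet SAT is not known to be in P.
From B NP-hard, the reduction alone does NOT give A NP-hard: again, easy problems reduce to hard ones.
(Here in fact A is P and B is NP-complete.)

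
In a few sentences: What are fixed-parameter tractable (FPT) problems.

A problem parameterized by k is FPT if it can be solved in time f(k) * n^O(1), where f is any computable function of k alone. Vertex Cover parameterized by solution size k is FPT: O(2^k * n). The W-hierarchy (W[1], W[2], ...) classifies parameterized problems by hardness; Clique parameterized by clique size is W[1]-complete.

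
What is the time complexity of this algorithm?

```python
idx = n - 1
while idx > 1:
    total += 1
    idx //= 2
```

Time complexity: O(log n).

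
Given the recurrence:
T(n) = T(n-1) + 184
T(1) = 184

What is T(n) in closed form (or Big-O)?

Unrolling: T(n) = T(n-1) + 184 = T(n-2) + 2*184 = ... = T(1) + (n-1)*184 = 184 + (n-1)*184 = 184n.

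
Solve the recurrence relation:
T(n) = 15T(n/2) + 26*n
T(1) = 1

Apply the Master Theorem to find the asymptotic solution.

a=15, b=2, f(n)=26*n. log_2(15) = 3.907. Case 1 of Master Theorem: T(n) = O(n^3.907).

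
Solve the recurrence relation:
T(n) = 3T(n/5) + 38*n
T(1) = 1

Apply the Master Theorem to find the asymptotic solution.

a=3, b=5, f(n)=38*n. log_5(3) = 0.6826 < 1. Case 3: T(n) = O(n).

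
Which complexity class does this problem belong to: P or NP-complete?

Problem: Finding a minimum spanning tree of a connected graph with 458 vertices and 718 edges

This problem is in P: Kruskal's / Prim's algorithms run in polynomial time.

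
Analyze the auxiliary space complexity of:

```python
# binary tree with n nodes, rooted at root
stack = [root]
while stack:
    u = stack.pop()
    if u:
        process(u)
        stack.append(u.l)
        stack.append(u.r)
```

Space complexity: O(n).
Auxiliary storage grows linearly with the input size n in the worst case.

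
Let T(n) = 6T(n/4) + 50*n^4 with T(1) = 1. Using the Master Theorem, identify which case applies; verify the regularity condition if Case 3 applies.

a=6, b=4, f(n)=50*n^4.
log_4(6) = 1.292 < 4.
f(n) = Omega(n^(1.292+epsilon)) for some epsilon > 0, so Case 3 is the candidate.
Regularity: a*f(n/b) = 6*50*(n/4)^4 = (6/256)*50*n^4 <= c*f(n) with c = 6/256 < 1. Satisfied.
Case 3: T(n) = Theta(n^4).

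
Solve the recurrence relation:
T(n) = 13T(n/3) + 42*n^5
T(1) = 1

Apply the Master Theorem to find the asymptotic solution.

a=13, b=3, f(n)=42*n^5. log_3(13) = 2.335 < 5. Case 3: T(n) = O(n^5).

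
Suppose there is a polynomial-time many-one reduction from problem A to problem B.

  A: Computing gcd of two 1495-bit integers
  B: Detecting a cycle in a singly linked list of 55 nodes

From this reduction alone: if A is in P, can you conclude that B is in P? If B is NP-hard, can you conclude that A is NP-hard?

A poly-time reduction A <=_p B transfers tractability DOWN (B easy => A easy) and hardness UP (A hard => B hard), not the reverse.
From A in P, the reduction alone does NOT give B in P: any problem in P trivially reduces to SAT, yet SAT is not known to be in P.
From B NP-hard, the reduction alone does NOT give A NP-hard: again, easy problems reduce to hard ones.
(Here in fact A is P and B is P.)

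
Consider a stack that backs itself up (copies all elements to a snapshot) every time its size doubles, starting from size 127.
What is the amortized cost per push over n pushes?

Backups occur at sizes 127, 254, 508, ..., copying 127 + 254 + 508 + ... <= 2n elements total (geometric series). Spread over n pushes, the amortized backup cost is O(1) per push.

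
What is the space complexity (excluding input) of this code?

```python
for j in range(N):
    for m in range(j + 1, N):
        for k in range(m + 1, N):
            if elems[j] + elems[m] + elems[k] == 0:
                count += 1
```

Space complexity: O(1).
Only a constant amount of auxiliary storage is used; nothing grows with n.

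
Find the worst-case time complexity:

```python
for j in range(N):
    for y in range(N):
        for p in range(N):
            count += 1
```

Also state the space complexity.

Time complexity: O(n^3).
Space complexity: O(1).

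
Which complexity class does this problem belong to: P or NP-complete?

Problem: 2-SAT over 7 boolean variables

This problem is in P: 2-SAT is solvable in linear time via implication-graph SCCs.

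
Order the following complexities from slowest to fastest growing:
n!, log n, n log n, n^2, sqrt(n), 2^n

Ordered by growth rate: log n < sqrt(n) < n log n < n^2 < 2^n < n!.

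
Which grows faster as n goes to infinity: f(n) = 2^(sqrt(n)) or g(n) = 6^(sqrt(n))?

g(n) = 6^(sqrt(n)) grows faster: ratio is (6/2)^(sqrt(n)) -> infinity since 6/2 > 1.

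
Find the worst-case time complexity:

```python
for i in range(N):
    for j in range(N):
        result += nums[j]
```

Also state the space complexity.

Time complexity: O(n^2).
Space complexity: O(1).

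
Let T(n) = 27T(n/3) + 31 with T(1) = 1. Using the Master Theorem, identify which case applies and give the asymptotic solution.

a=27, b=3, f(n)=31.
log_3(27) = 3 > 0.
Since f(n) = O(n^0) is polynomially smaller than n^3, Case 1 applies.
T(n) = Theta(n^3).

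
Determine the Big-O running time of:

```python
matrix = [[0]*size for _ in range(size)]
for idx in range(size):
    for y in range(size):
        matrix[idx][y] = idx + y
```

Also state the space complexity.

Time complexity: O(n^2).
Space complexity: O(n^2).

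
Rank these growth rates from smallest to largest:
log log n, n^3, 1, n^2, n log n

Ordered by growth rate: 1 < log log n < n log n < n^2 < n^3.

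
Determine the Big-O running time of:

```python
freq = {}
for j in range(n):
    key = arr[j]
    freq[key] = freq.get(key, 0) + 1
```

Time complexity: O(n).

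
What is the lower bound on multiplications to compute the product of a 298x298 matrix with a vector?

A 298x298 matrix-vector product has 298 inner products of length 298. Output depends on all 298^2 = 88804 matrix entries. At least 88804 multiplications needed.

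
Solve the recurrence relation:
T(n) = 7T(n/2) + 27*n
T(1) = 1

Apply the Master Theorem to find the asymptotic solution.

a=7, b=2, f(n)=27*n. log_2(7) = 2.807. Case 1 of Master Theorem: T(n) = O(n^2.807).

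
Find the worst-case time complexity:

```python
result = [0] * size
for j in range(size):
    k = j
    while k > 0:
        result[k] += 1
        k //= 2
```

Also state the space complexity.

Time complexity: O(n log n).
Space complexity: O(n).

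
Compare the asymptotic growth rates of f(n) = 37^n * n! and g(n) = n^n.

f(n) = 37^n * n! grows faster: by Stirling n! ~ sqrt(2 pi n)(n/e)^n, so 37^n n! / n^n ~ (37/e)^n sqrt(2 pi n) -> infinity since 37/e > 1.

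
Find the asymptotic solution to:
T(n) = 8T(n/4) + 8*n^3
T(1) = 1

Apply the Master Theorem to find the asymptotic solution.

a=8, b=4, f(n)=8*n^3. log_4(8) = 1.5 < 3. Case 3: T(n) = O(n^3).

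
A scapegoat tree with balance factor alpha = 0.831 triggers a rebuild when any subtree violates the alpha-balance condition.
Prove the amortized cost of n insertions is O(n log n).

Define potential Phi = c * sum of |size(left(v)) - size(right(v))| over all nodes. An insertion at depth d costs O(d) = O(log n) and increases Phi by O(log n). When a rebuild of subtree of size s occurs, it costs O(s) but reduces Phi by Omega(s). With alpha = 0.831, between rebuilds Omega(s) insertions must occur. Amortized cost per insertion: O(log n).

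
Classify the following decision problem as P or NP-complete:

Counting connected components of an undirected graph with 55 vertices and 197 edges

This problem is in P: BFS/DFS visits each vertex and edge once: O(V+E).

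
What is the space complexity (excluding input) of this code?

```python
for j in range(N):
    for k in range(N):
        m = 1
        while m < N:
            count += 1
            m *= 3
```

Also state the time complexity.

Space complexity: O(1).
Only a constant amount of auxiliary storage is used; nothing grows with n.
Time complexity: O(n^2 log n).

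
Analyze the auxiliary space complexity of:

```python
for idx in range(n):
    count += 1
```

Space complexity: O(1).
Only a constant amount of auxiliary storage is used; nothing grows with n.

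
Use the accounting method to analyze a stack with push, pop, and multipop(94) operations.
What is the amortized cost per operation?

Assign 2 credits per push (1 for the push, 1 saved for a future pop). Each pop or element popped by multipop(94) uses 1 saved credit. Total credits never go negative, so amortized cost is O(1).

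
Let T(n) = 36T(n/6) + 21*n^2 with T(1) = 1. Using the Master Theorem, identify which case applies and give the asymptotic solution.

a=36, b=6, f(n)=21*n^2.
log_6(36) = 2, so n^(log_b(a)) = n^2.
f(n) = Theta(n^2), so Case 2 applies.
T(n) = Theta(n^2 log n).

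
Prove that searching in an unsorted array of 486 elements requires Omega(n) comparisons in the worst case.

An adversary can always place the target in the last position checked. Until all 486 positions are examined, the target might be in any unchecked position. Therefore 486 comparisons are necessary.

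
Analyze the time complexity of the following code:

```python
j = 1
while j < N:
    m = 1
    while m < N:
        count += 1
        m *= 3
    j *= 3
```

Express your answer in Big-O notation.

Time complexity: O(log^2 n).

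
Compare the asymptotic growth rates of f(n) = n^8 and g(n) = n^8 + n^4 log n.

f(n) = n^8 and g(n) = n^8 + n^4 log n are Theta of each other: the lower-order n^4 log n term is o(n^8); both are Theta(n^8).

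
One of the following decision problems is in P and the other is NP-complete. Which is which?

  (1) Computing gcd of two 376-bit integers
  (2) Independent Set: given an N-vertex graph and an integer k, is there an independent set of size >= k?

(1) is P: the Euclidean algorithm runs in polynomial time in the bit-length.
(2) is NP-complete: complement of Clique (with k part of the input).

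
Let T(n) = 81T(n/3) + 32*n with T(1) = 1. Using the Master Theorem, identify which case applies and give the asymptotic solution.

a=81, b=3, f(n)=32*n.
log_3(81) = 4 > 1.
Since f(n) = O(n^1) is polynomially smaller than n^4, Case 1 applies.
T(n) = Theta(n^4).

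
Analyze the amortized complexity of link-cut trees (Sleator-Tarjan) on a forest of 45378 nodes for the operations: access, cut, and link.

Link-cut trees represent the forest using splay trees over preferred paths. With potential Phi = sum over nodes of log(size of virtual subtree), each access on 45378 nodes is O(log 45378) = O(log n) amortized by the splay-tree access lemma. Cut and link are O(1) plus one access.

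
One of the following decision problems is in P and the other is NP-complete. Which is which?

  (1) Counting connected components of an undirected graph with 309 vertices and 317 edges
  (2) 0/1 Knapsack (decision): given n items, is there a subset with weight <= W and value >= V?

(1) is P: BFS/DFS visits each vertex and edge once: O(V+E).
(2) is NP-complete: reduces from Subset Sum.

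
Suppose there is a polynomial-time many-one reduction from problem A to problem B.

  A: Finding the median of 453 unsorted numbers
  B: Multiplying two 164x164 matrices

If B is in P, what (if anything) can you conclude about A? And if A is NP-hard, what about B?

A poly-time reduction A <=_p B means any A-instance can be transformed to a B-instance in poly time.
If B is in P: compose the reduction with B's poly-time algorithm to solve A in poly time, so A is in P.
If A is NP-hard: every NP problem reduces to A, which reduces to B; composing reductions, every NP problem reduces to B, so B is NP-hard.
(Here in fact A is P and B is P.)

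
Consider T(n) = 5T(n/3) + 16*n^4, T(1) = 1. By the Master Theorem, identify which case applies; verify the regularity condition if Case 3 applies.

a=5, b=3, f(n)=16*n^4.
log_3(5) = 1.465 < 4.
f(n) = Omega(n^(1.465+epsilon)) for some epsilon > 0, so Case 3 is the candidate.
Regularity: a*f(n/b) = 5*16*(n/3)^4 = (5/81)*16*n^4 <= c*f(n) with c = 5/81 < 1. Satisfied.
Case 3: T(n) = Theta(n^4).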